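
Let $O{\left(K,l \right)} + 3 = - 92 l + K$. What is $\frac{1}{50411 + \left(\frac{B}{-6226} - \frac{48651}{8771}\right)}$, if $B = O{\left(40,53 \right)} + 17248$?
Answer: $\frac{54608246}{2752444548641} \approx 1.984 \cdot 10^{-5}$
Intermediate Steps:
$O{\left(K,l \right)} = -3 + K - 92 l$ ($O{\left(K,l \right)} = -3 + \left(- 92 l + K\right) = -3 + \left(K - 92 l\right) = -3 + K - 92 l$)
$B = 12409$ ($B = \left(-3 + 40 - 4876\right) + 17248 = -4839 + 17248 = 12409$)
$\frac{1}{50411 + \left(\frac{B}{-6226} - \frac{48651}{8771}\right)} = \frac{1}{50411 + \left(\frac{12409}{-6226} - \frac{48651}{8771}\right)} = \frac{1}{50411 + \left(12409 \left(- \frac{1}{6226}\right) - \frac{48651}{8771}\right)} = \frac{1}{50411 - \frac{411740465}{54608246}} = \frac{1}{\frac{2752444548641}{54608246}} = \frac{54608246}{2752444548641}$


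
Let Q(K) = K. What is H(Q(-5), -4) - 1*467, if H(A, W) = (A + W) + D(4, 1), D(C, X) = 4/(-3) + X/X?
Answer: -1429/3 ≈ -476.33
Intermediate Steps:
D(C, X) = -1/3 (D(C, X) = 4*(-1/3) + 1 = -4/3 + 1 = -1/3)
H(A, W) = -1/3 + A + W (H(A, W) = (A + W) - 1/3 = -1/3 + A + W)
H(Q(-5), -4) - 1*467 = (-1/3 - 5 - 4) - 1*467 = -28/3 - 467 = -1429/3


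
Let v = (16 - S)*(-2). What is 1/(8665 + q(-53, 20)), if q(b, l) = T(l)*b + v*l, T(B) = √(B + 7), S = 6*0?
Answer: 2675/21441594 + 53*√3/21441594 ≈ 0.00012904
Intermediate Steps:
S = 0
T(B) = √(7 + B)
v = -32 (v = (16 - 1*0)*(-2) = (16 + 0)*(-2) = 16*(-2) = -32)
q(b, l) = -32*l + b*√(7 + l) (q(b, l) = √(7 + l)*b - 32*l = b*√(7 + l) - 32*l = -32*l + b*√(7 + l))
1/(8665 + q(-53, 20)) = 1/(8665 + (-32*20 - 53*√(7 + 20))) = 1/(8665 + (-640 - 159*√3)) = 1/(8025 - 159*√3)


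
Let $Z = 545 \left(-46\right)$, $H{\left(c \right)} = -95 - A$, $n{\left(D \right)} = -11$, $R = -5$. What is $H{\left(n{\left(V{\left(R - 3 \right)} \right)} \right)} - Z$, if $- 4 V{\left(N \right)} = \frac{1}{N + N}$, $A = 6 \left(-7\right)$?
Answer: $25017$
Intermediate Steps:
$A = -42$
$V{\left(N \right)} = - \frac{1}{8 N}$ ($V{\left(N \right)} = - \frac{1}{4 \left(N + N\right)} = - \frac{1}{4 \cdot 2 N} = - \frac{\frac{1}{2} \frac{1}{N}}{4} = - \frac{1}{8 N}$)
$H{\left(c \right)} = -53$ ($H{\left(c \right)} = -95 - -42 = -95 + 42 = -53$)
$Z = -25070$
$H{\left(n{\left(V{\left(R - 3 \right)} \right)} \right)} - Z = -53 - -25070 = -53 + 25070 = 25017$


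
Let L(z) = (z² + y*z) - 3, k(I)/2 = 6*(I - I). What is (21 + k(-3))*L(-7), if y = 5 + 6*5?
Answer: -4179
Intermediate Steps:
y = 35 (y = 5 + 30 = 35)
k(I) = 0 (k(I) = 2*(6*(I - I)) = 2*(6*0) = 2*0 = 0)
L(z) = -3 + z² + 35*z (L(z) = (z² + 35*z) - 3 = -3 + z² + 35*z)
(21 + k(-3))*L(-7) = (21 + 0)*(-3 + (-7)² + 35*(-7)) = 21*(-3 + 49 - 245) = 21*(-199) = -4179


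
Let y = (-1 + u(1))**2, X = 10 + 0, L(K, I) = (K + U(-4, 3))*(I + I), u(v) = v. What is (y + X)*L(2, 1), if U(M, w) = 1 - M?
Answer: 140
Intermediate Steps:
L(K, I) = 2*I*(5 + K) (L(K, I) = (K + (1 - 1*(-4)))*(I + I) = (K + (1 + 4))*(2*I) = (K + 5)*(2*I) = (5 + K)*(2*I) = 2*I*(5 + K))
X = 10
y = 0 (y = (-1 + 1)**2 = 0**2 = 0)
(y + X)*L(2, 1) = (0 + 10)*(2*1*(5 + 2)) = 10*(2*1*7) = 10*14 = 140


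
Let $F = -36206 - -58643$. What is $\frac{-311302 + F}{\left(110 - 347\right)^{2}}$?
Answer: $- \frac{288865}{56169} \approx -5.1428$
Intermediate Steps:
$F = 22437$ ($F = -36206 + 58643 = 22437$)
$\frac{-311302 + F}{\left(110 - 347\right)^{2}} = \frac{-311302 + 22437}{\left(110 - 347\right)^{2}} = - \frac{288865}{\left(-237\right)^{2}} = - \frac{288865}{56169}$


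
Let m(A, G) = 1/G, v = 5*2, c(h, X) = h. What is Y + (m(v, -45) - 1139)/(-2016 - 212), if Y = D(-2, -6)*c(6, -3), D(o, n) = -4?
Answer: -588746/25065 ≈ -23.489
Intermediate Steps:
v = 10
Y = -24 (Y = -4*6 = -24)
Y + (m(v, -45) - 1139)/(-2016 - 212) = -24 + (1/(-45) - 1139)/(-2016 - 212) = -24 + (-1/45 - 1139)/(-2228) = -24 - 51256/45*(-1/2228) = -24 + 12814/25065 = -588746/25065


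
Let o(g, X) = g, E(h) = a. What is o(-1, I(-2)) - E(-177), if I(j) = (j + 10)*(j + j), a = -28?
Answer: 27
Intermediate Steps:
E(h) = -28
I(j) = 2*j*(10 + j) (I(j) = (10 + j)*(2*j) = 2*j*(10 + j))
o(-1, I(-2)) - E(-177) = -1 - 1*(-28) = -1 + 28 = 27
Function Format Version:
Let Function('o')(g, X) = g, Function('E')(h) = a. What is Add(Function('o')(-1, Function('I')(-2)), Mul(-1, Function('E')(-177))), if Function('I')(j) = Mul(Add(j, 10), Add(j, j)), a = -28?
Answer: 27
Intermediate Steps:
Function('E')(h) = -28
Function('I')(j) = Mul(2, j, Add(10, j)) (Function('I')(j) = Mul(Add(10, j), Mul(2, j)) = Mul(2, j, Add(10, j)))
Add(Function('o')(-1, Function('I')(-2)), Mul(-1, Function('E')(-177))) = Add(-1, Mul(-1, -28)) = Add(-1, 28) = 27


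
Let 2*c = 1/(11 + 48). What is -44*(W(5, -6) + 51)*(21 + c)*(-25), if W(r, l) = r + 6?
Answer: 84533900/59 ≈ 1.4328e+6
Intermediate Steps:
W(r, l) = 6 + r
c = 1/118 (c = 1/(2*(11 + 48)) = (½)/59 = (½)*(1/59) = 1/118 ≈ 0.0084746)
-44*(W(5, -6) + 51)*(21 + c)*(-25) = -44*((6 + 5) + 51)*(21 + 1/118)*(-25) = -44*(11 + 51)*2479/118*(-25) = -2728*2479/118*(-25) = -44*76849/59*(-25) = -3381356/59*(-25) = 84533900/59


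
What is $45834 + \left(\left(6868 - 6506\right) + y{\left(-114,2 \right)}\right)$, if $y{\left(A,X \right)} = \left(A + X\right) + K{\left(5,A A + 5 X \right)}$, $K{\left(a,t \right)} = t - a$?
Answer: $59085$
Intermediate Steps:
$y{\left(A,X \right)} = -5 + A + A^{2} + 6 X$ ($y{\left(A,X \right)} = \left(A + X\right) - \left(5 - 5 X - A A\right) = \left(A + X\right) - \left(5 - A^{2} - 5 X\right) = \left(A + X\right) + \left(-5 + A^{2} + 5 X\right) = -5 + A + A^{2} + 6 X$)
$45834 + \left(\left(6868 - 6506\right) + y{\left(-114,2 \right)}\right) = 45834 + \left(\left(6868 - 6506\right) + \left(-5 - 114 + \left(-114\right)^{2} + 6 \cdot 2\right)\right) = 45834 + \left(362 + \left(-5 - 114 + 12996 + 12\right)\right) = 45834 + \left(362 + 12889\right) = 45834 + 13251 = 59085$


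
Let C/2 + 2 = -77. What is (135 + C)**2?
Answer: 529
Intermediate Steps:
C = -158 (C = -4 + 2*(-77) = -4 - 154 = -158)
(135 + C)**2 = (135 - 158)**2 = (-23)**2 = 529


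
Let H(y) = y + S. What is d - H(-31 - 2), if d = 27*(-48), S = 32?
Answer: -1295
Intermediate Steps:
H(y) = 32 + y (H(y) = y + 32 = 32 + y)
d = -1296
d - H(-31 - 2) = -1296 - (32 + (-31 - 2)) = -1296 - (32 - 33) = -1296 - 1*(-1) = -1296 + 1 = -1295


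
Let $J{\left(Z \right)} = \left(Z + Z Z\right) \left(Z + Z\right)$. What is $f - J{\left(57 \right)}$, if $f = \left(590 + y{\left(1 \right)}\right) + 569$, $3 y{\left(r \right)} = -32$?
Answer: $- \frac{1127207}{3} \approx -3.7574 \cdot 10^{5}$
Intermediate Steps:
$y{\left(r \right)} = - \frac{32}{3}$ ($y{\left(r \right)} = \frac{1}{3} \left(-32\right) = - \frac{32}{3}$)
$J{\left(Z \right)} = 2 Z \left(Z + Z^{2}\right)$ ($J{\left(Z \right)} = \left(Z + Z^{2}\right) 2 Z = 2 Z \left(Z + Z^{2}\right)$)
$f = \frac{3445}{3}$ ($f = \left(590 - \frac{32}{3}\right) + 569 = \frac{1738}{3} + 569 = \frac{3445}{3} \approx 1148.3$)
$f - J{\left(57 \right)} = \frac{3445}{3} - 2 \cdot 57^{2} \left(1 + 57\right) = \frac{3445}{3} - 2 \cdot 3249 \cdot 58 = \frac{3445}{3} - 376884 = - \frac{1127207}{3}$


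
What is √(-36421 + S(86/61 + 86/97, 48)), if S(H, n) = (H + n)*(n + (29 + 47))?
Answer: I*√1056777152637/5917 ≈ 173.74*I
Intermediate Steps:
S(H, n) = (76 + n)*(H + n) (S(H, n) = (H + n)*(n + 76) = (H + n)*(76 + n) = (76 + n)*(H + n))
√(-36421 + S(86/61 + 86/97, 48)) = √(-36421 + (48² + 76*(86/61 + 86/97) + 76*48 + (86/61 + 86/97)*48)) = √(-36421 + (2304 + 76*(86*(1/61) + 86*(1/97)) + 3648 + (86*(1/61) + 86*(1/97))*48)) = √(-36421 + (2304 + 76*(86/61 + 86/97) + 3648 + (86/61 + 86/97)*48)) = √(-36421 + (2304 + 76*(13588/5917) + 3648 + (13588/5917)*48)) = √(-36421 + (2304 + 1032688/5917 + 3648 + 652224/5917)) = √(-36421 + 36902896/5917) = √(-178600161/5917) = I*√1056777152637/5917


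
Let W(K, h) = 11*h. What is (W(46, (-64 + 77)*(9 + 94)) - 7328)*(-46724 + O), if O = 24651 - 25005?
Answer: -348424278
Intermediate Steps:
O = -354
(W(46, (-64 + 77)*(9 + 94)) - 7328)*(-46724 + O) = (11*((-64 + 77)*(9 + 94)) - 7328)*(-46724 - 354) = (11*(13*103) - 7328)*(-47078) = (11*1339 - 7328)*(-47078) = (14729 - 7328)*(-47078) = 7401*(-47078) = -348424278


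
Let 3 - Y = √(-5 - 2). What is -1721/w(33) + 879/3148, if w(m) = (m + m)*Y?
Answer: (-2621833*I + 29007*√7)/(103884*(√7 + 3*I)) ≈ -4.61 - 4.3119*I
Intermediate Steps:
Y = 3 - I*√7 (Y = 3 - √(-5 - 2) = 3 - √(-7) = 3 - I*√7 ≈ 3.0 - 2.6458*I)
w(m) = 2*m*(3 - I*√7) (w(m) = (m + m)*(3 - I*√7) = (2*m)*(3 - I*√7) = 2*m*(3 - I*√7))
-1721/w(33) + 879/3148 = -1721*1/(66*(3 - I*√7)) + 879/3148 = -1721/(198 - 66*I*√7) + 879*(1/3148) = -1721/(198 - 66*I*√7) + 879/3148 = 879/3148 - 1721/(198 - 66*I*√7)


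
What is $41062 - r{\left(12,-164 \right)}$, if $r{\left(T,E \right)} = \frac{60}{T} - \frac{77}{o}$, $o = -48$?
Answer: $\frac{1970659}{48} \approx 41055.0$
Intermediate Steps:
$r{\left(T,E \right)} = \frac{77}{48} + \frac{60}{T}$ ($r{\left(T,E \right)} = \frac{60}{T} - \frac{77}{-48} = \frac{60}{T} - - \frac{77}{48} = \frac{60}{T} + \frac{77}{48} = \frac{77}{48} + \frac{60}{T}$)
$41062 - r{\left(12,-164 \right)} = 41062 - \left(\frac{77}{48} + \frac{60}{12}\right) = 41062 - \left(\frac{77}{48} + 60 \cdot \frac{1}{12}\right) = 41062 - \left(\frac{77}{48} + 5\right) = 41062 - \frac{317}{48} = \frac{1970659}{48}$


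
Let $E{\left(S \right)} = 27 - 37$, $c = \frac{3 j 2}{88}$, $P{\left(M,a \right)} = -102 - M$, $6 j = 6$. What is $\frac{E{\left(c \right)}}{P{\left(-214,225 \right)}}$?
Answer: $- \frac{5}{56} \approx -0.089286$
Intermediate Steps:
$j = 1$ ($j = \frac{1}{6} \cdot 6 = 1$)
$c = \frac{3}{44}$ ($c = \frac{3 \cdot 1 \cdot 2}{88} = 3 \cdot 2 \cdot \frac{1}{88} = 6 \cdot \frac{1}{88} = \frac{3}{44} \approx 0.068182$)
$E{\left(S \right)} = -10$ ($E{\left(S \right)} = 27 - 37 = -10$)
$\frac{E{\left(c \right)}}{P{\left(-214,225 \right)}} = - \frac{10}{-102 - -214} = - \frac{10}{-102 + 214} = - \frac{10}{112} = \left(-10\right) \frac{1}{112} = - \frac{5}{56}$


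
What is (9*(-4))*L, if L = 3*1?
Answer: -108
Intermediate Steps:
L = 3
(9*(-4))*L = (9*(-4))*3 = -36*3 = -108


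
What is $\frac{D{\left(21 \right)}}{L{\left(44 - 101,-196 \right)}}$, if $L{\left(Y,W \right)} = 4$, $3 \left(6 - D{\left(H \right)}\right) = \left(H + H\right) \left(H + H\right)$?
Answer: $- \frac{291}{2} \approx -145.5$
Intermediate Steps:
$D{\left(H \right)} = 6 - \frac{4 H^{2}}{3}$ ($D{\left(H \right)} = 6 - \frac{\left(H + H\right) \left(H + H\right)}{3} = 6 - \frac{2 H 2 H}{3} = 6 - \frac{4 H^{2}}{3}$)
$\frac{D{\left(21 \right)}}{L{\left(44 - 101,-196 \right)}} = \frac{6 - \frac{4 \cdot 21^{2}}{3}}{4} = \left(6 - 588\right) \frac{1}{4} = \left(-582\right) \frac{1}{4} = - \frac{291}{2}$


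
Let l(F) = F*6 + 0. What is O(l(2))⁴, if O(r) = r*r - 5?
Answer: 373301041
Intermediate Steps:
l(F) = 6*F (l(F) = 6*F + 0 = 6*F)
O(r) = -5 + r² (O(r) = r² - 5 = -5 + r²)
O(l(2))⁴ = (-5 + (6*2)²)⁴ = (-5 + 12²)⁴ = (-5 + 144)⁴ = 139⁴ = 373301041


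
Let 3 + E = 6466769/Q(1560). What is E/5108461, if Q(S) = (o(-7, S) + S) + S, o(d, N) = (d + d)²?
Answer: 6456821/16939656676 ≈ 0.00038117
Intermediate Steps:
o(d, N) = 4*d² (o(d, N) = (2*d)² = 4*d²)
Q(S) = 196 + 2*S (Q(S) = (4*(-7)² + S) + S = (4*49 + S) + S = (196 + S) + S = 196 + 2*S)
E = 6456821/3316 (E = -3 + 6466769/(196 + 2*1560) = -3 + 6466769/(196 + 3120) = -3 + 6466769/3316 = 6456821/3316 ≈ 1947.2)
E/5108461 = (6456821/3316)/5108461 = (6456821/3316)*(1/5108461) = 6456821/16939656676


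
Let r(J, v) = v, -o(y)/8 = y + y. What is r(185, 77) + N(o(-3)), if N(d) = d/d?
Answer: 78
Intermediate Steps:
o(y) = -16*y (o(y) = -8*(y + y) = -16*y)
N(d) = 1
r(185, 77) + N(o(-3)) = 77 + 1 = 78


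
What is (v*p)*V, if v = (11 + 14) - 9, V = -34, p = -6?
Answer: 3264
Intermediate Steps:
v = 16 (v = 25 - 9 = 16)
(v*p)*V = (16*(-6))*(-34) = -96*(-34) = 3264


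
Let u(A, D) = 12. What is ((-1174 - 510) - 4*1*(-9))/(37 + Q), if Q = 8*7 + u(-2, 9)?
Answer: -1648/105 ≈ -15.695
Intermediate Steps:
Q = 68 (Q = 8*7 + 12 = 56 + 12 = 68)
((-1174 - 510) - 4*1*(-9))/(37 + Q) = ((-1174 - 510) - 4*1*(-9))/(37 + 68) = (-1684 - 4*(-9))/105 = (-1684 + 36)/105 = (1/105)*(-1648) = -1648/105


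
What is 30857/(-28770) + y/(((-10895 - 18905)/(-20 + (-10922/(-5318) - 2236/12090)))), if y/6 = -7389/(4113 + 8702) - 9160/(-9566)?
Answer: -1159966604235448466341/1082916964409685982500 ≈ -1.0711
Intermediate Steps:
y = 140106678/61294145 (y = 6*(-7389/(4113 + 8702) - 9160/(-9566)) = 6*(-7389/12815 - 9160*(-1/9566)) = 6*(-7389*1/12815 + 4580/4783) = 6*(-7389/12815 + 4580/4783) = 6*(23351113/61294145) = 140106678/61294145 ≈ 2.2858)
30857/(-28770) + y/(((-10895 - 18905)/(-20 + (-10922/(-5318) - 2236/12090)))) = 30857/(-28770) + 140106678/(61294145*(((-10895 - 18905)/(-20 + (-10922/(-5318) - 2236/12090))))) = 30857*(-1/28770) + 140106678/(61294145*((-29800/(-20 + (-10922*(-1/5318) - 2236*1/12090))))) = -30857/28770 + 140106678/(61294145*((-29800/(-20 + (5461/2659 - 86/465))))) = -30857/28770 + 140106678/(61294145*((-29800/(-20 + 2310691/1236435)))) = -30857/28770 + 140106678/(61294145*((-29800/(-22418009/1236435)))) = -30857/28770 + 140106678/(61294145*((-29800*(-1236435/22418009)))) = -30857/28770 + 140106678/(61294145*(36845763000/22418009)) = -30857/28770 + (140106678/61294145)*(22418009/36845763000) = -30857/28770 + 523485461394017/376404923326272500 = -1159966604235448466341/1082916964409685982500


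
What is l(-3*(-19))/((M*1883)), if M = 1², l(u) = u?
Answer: 57/1883 ≈ 0.030271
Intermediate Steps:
M = 1
l(-3*(-19))/((M*1883)) = (-3*(-19))/((1*1883)) = 57/1883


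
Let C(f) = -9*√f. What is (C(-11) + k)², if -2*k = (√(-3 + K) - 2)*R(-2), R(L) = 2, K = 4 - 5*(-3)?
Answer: -887 + 36*I*√11 ≈ -887.0 + 119.4*I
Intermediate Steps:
K = 19 (K = 4 + 15 = 19)
k = -2 (k = -(√(-3 + 19) - 2)*2/2 = -(√16 - 2)*2/2 = -(4 - 2)*2/2 = -2 ≈ -2.0000)
(C(-11) + k)² = (-9*I*√11 - 2)² = (-2 - 9*I*√11)²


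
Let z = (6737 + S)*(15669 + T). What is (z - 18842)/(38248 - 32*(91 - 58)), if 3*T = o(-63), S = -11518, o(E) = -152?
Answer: -224070281/111576 ≈ -2008.2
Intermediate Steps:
T = -152/3 (T = (1/3)*(-152) = -152/3 ≈ -50.667)
z = -224013755/3 (z = (6737 - 11518)*(15669 - 152/3) = -4781*46855/3 = -224013755/3 ≈ -7.4671e+7)
(z - 18842)/(38248 - 32*(91 - 58)) = (-224013755/3 - 18842)/(38248 - 32*(91 - 58)) = -224070281/(3*(38248 - 32*33)) = -224070281/(3*(38248 - 1056)) = -224070281/3/37192 = -224070281/3*1/37192 = -224070281/111576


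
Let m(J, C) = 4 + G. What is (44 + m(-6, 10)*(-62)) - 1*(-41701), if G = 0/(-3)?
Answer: 41497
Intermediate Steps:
G = 0 (G = 0*(-1/3) = 0)
m(J, C) = 4 (m(J, C) = 4 + 0 = 4)
(44 + m(-6, 10)*(-62)) - 1*(-41701) = (44 + 4*(-62)) - 1*(-41701) = (44 - 248) + 41701 = -204 + 41701 = 41497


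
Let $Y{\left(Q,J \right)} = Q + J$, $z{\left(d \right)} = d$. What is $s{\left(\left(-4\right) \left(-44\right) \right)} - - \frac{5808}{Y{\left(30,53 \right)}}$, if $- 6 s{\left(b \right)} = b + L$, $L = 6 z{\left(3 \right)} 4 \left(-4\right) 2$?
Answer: $\frac{34024}{249} \approx 136.64$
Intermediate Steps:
$L = -576$ ($L = 6 \cdot 3 \cdot 4 \left(-4\right) 2 = 6 \cdot 12 \left(-4\right) 2 = 6 \left(-48\right) 2 = \left(-288\right) 2 = -576$)
$Y{\left(Q,J \right)} = J + Q$
$s{\left(b \right)} = 96 - \frac{b}{6}$ ($s{\left(b \right)} = - \frac{b - 576}{6} = - \frac{-576 + b}{6} = 96 - \frac{b}{6}$)
$s{\left(\left(-4\right) \left(-44\right) \right)} - - \frac{5808}{Y{\left(30,53 \right)}} = \left(96 - \frac{\left(-4\right) \left(-44\right)}{6}\right) - - \frac{5808}{53 + 30} = \left(96 - \frac{88}{3}\right) - - \frac{5808}{83} = \left(96 - \frac{88}{3}\right) - \left(-5808\right) \frac{1}{83} = \frac{200}{3} - - \frac{5808}{83} = \frac{200}{3} + \frac{5808}{83} = \frac{34024}{249}$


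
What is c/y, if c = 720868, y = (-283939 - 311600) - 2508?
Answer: -720868/598047 ≈ -1.2054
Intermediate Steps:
y = -598047 (y = -595539 - 2508 = -598047)
c/y = 720868/(-598047) = 720868*(-1/598047) = -720868/598047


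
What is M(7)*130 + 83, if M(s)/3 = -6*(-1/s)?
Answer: 2921/7 ≈ 417.29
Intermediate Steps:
M(s) = 18/s (M(s) = 3*(-6*(-1/s)) = 3*(-(-6)/s) = 3*(6/s) = 18/s)
M(7)*130 + 83 = (18/7)*130 + 83 = 2340/7 + 83 = 2921/7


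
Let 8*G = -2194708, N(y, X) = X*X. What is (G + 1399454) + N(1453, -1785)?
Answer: 8622681/2 ≈ 4.3113e+6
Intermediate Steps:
N(y, X) = X**2
G = -548677/2 (G = (1/8)*(-2194708) = -548677/2 ≈ -2.7434e+5)
(G + 1399454) + N(1453, -1785) = (-548677/2 + 1399454) + (-1785)**2 = 2250231/2 + 3186225 = 8622681/2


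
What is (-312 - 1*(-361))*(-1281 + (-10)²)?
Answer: -57869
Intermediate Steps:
(-312 - 1*(-361))*(-1281 + (-10)²) = (-312 + 361)*(-1281 + 100) = 49*(-1181) = -57869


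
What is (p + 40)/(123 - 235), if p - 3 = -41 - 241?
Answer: 239/112 ≈ 2.1339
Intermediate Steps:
p = -279 (p = 3 + (-41 - 241) = 3 - 282 = -279)
(p + 40)/(123 - 235) = (-279 + 40)/(123 - 235) = -239/(-112) = -239*(-1/112) = 239/112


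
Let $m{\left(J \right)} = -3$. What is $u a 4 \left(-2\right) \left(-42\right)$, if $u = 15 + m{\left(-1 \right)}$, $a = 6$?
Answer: $24192$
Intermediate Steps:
$u = 12$ ($u = 15 - 3 = 12$)
$u a 4 \left(-2\right) \left(-42\right) = 12 \cdot 6 \cdot 4 \left(-2\right) \left(-42\right) = 12 \cdot 24 \left(-2\right) \left(-42\right) = 12 \left(-48\right) \left(-42\right) = \left(-576\right) \left(-42\right) = 24192$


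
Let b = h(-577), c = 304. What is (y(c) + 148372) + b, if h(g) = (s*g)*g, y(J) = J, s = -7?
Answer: -2181827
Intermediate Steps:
h(g) = -7*g² (h(g) = (-7*g)*g = -7*g²)
b = -2330503 (b = -7*(-577)² = -7*332929 = -2330503)
(y(c) + 148372) + b = (304 + 148372) - 2330503 = 148676 - 2330503 = -2181827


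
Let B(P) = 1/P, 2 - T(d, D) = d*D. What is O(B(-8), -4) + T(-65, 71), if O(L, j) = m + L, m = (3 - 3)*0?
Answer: 36935/8 ≈ 4616.9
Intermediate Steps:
T(d, D) = 2 - D*d (T(d, D) = 2 - d*D = 2 - D*d)
m = 0 (m = 0*0 = 0)
O(L, j) = L (O(L, j) = 0 + L = L)
O(B(-8), -4) + T(-65, 71) = 1/(-8) + (2 - 1*71*(-65)) = -1/8 + (2 + 4615) = -1/8 + 4617 = 36935/8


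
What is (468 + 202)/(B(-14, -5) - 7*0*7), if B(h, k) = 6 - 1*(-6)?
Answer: 335/6 ≈ 55.833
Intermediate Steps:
B(h, k) = 12 (B(h, k) = 6 + 6 = 12)
(468 + 202)/(B(-14, -5) - 7*0*7) = (468 + 202)/(12 - 7*0*7) = 670/(12 + 0*7) = 670/(12 + 0) = 670/12 = 670*(1/12) = 335/6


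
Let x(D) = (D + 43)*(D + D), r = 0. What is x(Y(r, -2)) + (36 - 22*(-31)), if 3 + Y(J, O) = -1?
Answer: 406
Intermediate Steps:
Y(J, O) = -4 (Y(J, O) = -3 - 1 = -4)
x(D) = 2*D*(43 + D) (x(D) = (43 + D)*(2*D) = 2*D*(43 + D))
x(Y(r, -2)) + (36 - 22*(-31)) = 2*(-4)*(43 - 4) + (36 - 22*(-31)) = 2*(-4)*39 + (36 + 682) = -312 + 718 = 406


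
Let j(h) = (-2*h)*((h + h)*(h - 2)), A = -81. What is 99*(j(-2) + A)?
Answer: -1683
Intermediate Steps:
j(h) = -4*h**2*(-2 + h) (j(h) = (-2*h)*((2*h)*(-2 + h)) = (-2*h)*(2*h*(-2 + h)) = -4*h**2*(-2 + h))
99*(j(-2) + A) = 99*(4*(-2)**2*(2 - 1*(-2)) - 81) = 99*(4*4*(2 + 2) - 81) = 99*(4*4*4 - 81) = 99*(64 - 81) = 99*(-17) = -1683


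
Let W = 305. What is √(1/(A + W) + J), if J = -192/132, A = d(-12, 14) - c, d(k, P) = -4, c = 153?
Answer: I*√959299/814 ≈ 1.2032*I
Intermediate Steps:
A = -157 (A = -4 - 1*153 = -4 - 153 = -157)
J = -16/11 (J = -192*1/132 = -16/11 ≈ -1.4545)
√(1/(A + W) + J) = √(1/(-157 + 305) - 16/11) = √(1/148 - 16/11) = √(-2357/1628) = I*√959299/814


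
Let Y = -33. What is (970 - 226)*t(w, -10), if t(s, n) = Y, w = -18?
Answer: -24552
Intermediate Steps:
t(s, n) = -33
(970 - 226)*t(w, -10) = (970 - 226)*(-33) = 744*(-33) = -24552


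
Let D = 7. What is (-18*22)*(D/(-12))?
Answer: 231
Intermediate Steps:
(-18*22)*(D/(-12)) = (-18*22)*(7/(-12)) = -2772*(-1)/12 = -396*(-7/12) = 231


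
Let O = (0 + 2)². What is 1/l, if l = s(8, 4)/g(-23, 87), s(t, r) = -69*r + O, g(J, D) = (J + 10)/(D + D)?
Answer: 13/47328 ≈ 0.00027468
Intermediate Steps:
g(J, D) = (10 + J)/(2*D) (g(J, D) = (10 + J)/((2*D)) = (10 + J)*(1/(2*D)) = (10 + J)/(2*D))
O = 4 (O = 2² = 4)
s(t, r) = 4 - 69*r (s(t, r) = -69*r + 4 = 4 - 69*r)
l = 47328/13 (l = (4 - 69*4)/(((½)*(10 - 23)/87)) = (4 - 276)/(((½)*(1/87)*(-13))) = -272/(-13/174) = -272*(-174/13) = 47328/13 ≈ 3640.6)
1/l = 1/(47328/13) = 13/47328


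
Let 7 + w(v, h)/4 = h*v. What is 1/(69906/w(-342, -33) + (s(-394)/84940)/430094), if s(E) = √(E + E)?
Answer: 65768259373349249891677889400/101906107362207479919724933577 - 2323736278462223380*I*√197/101906107362207479919724933577 ≈ 0.64538 - 3.2005e-10*I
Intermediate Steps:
s(E) = √2*√E (s(E) = √(2*E) = √2*√E)
w(v, h) = -28 + 4*h*v (w(v, h) = -28 + 4*(h*v) = -28 + 4*h*v)
1/(69906/w(-342, -33) + (s(-394)/84940)/430094) = 1/(69906/(-28 + 4*(-33)*(-342)) + ((√2*√(-394))/84940)/430094) = 1/(69906/(-28 + 45144) + ((√2*(I*√394))*(1/84940))*(1/430094)) = 1/(69906/45116 + ((2*I*√197)*(1/84940))*(1/430094)) = 1/(69906*(1/45116) + (I*√197/42470)*(1/430094)) = 1/(34953/22558 + I*√197/18266092180)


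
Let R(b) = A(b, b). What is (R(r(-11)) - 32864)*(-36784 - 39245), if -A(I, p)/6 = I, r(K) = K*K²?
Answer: 1891449462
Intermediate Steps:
r(K) = K³
A(I, p) = -6*I
R(b) = -6*b
(R(r(-11)) - 32864)*(-36784 - 39245) = (-6*(-11)³ - 32864)*(-36784 - 39245) = (-6*(-1331) - 32864)*(-76029) = (7986 - 32864)*(-76029) = -24878*(-76029) = 1891449462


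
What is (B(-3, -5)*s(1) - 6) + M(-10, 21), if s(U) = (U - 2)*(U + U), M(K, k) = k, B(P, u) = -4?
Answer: 23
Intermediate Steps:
s(U) = 2*U*(-2 + U) (s(U) = (-2 + U)*(2*U) = 2*U*(-2 + U))
(B(-3, -5)*s(1) - 6) + M(-10, 21) = (-8*(-2 + 1) - 6) + 21 = (-8*(-1) - 6) + 21 = (-4*(-2) - 6) + 21 = (8 - 6) + 21 = 2 + 21 = 23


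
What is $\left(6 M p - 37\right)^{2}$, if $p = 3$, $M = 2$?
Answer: $1$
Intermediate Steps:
$\left(6 M p - 37\right)^{2} = \left(6 \cdot 2 \cdot 3 - 37\right)^{2} = \left(12 \cdot 3 - 37\right)^{2} = \left(36 - 37\right)^{2} = \left(-1\right)^{2} = 1$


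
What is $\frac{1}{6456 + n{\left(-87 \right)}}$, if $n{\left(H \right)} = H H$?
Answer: $\frac{1}{14025} \approx 7.1301 \cdot 10^{-5}$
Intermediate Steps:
$n{\left(H \right)} = H^{2}$
$\frac{1}{6456 + n{\left(-87 \right)}} = \frac{1}{6456 + \left(-87\right)^{2}} = \frac{1}{6456 + 7569} = \frac{1}{14025}$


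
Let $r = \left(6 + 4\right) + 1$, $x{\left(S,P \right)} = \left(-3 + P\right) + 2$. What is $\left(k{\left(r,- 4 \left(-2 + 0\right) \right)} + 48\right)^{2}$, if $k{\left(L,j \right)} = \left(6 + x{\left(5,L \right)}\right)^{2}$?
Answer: $92416$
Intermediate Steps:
$x{\left(S,P \right)} = -1 + P$
$r = 11$ ($r = 10 + 1 = 11$)
$k{\left(L,j \right)} = \left(5 + L\right)^{2}$ ($k{\left(L,j \right)} = \left(6 + \left(-1 + L\right)\right)^{2} = \left(5 + L\right)^{2}$)
$\left(k{\left(r,- 4 \left(-2 + 0\right) \right)} + 48\right)^{2} = \left(\left(5 + 11\right)^{2} + 48\right)^{2} = \left(16^{2} + 48\right)^{2} = \left(256 + 48\right)^{2} = 304^{2} = 92416$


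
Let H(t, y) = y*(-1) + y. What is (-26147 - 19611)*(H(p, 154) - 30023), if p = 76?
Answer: 1373792434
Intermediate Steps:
H(t, y) = 0 (H(t, y) = -y + y = 0)
(-26147 - 19611)*(H(p, 154) - 30023) = (-26147 - 19611)*(0 - 30023) = -45758*(-30023) = 1373792434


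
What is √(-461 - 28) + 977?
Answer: 977 + I*√489 ≈ 977.0 + 22.113*I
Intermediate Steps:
√(-461 - 28) + 977 = √(-489) + 977 = I*√489 + 977 = 977 + I*√489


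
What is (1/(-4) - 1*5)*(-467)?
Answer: 9807/4 ≈ 2451.8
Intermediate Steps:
(1/(-4) - 1*5)*(-467) = (-¼ - 5)*(-467) = -21/4*(-467) = 9807/4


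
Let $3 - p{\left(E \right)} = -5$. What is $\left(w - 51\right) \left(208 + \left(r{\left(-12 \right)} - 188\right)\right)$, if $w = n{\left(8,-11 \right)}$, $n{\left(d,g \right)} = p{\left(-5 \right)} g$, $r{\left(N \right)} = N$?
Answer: $-1112$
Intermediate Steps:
$p{\left(E \right)} = 8$ ($p{\left(E \right)} = 3 - -5 = 3 + 5 = 8$)
$n{\left(d,g \right)} = 8 g$
$w = -88$ ($w = 8 \left(-11\right) = -88$)
$\left(w - 51\right) \left(208 + \left(r{\left(-12 \right)} - 188\right)\right) = \left(-88 - 51\right) \left(208 - 200\right) = - 139 \left(208 - 200\right) = \left(-139\right) 8 = -1112$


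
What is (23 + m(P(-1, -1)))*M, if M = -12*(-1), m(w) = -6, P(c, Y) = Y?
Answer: 204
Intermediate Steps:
M = 12
(23 + m(P(-1, -1)))*M = (23 - 6)*12 = 17*12 = 204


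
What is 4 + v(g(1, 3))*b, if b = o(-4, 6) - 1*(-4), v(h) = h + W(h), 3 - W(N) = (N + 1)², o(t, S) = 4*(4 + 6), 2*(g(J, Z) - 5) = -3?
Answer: -601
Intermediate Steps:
g(J, Z) = 7/2 (g(J, Z) = 5 + (½)*(-3) = 5 - 3/2 = 7/2)
o(t, S) = 40 (o(t, S) = 4*10 = 40)
W(N) = 3 - (1 + N)² (W(N) = 3 - (N + 1)² = 3 - (1 + N)²)
v(h) = 3 + h - (1 + h)² (v(h) = h + (3 - (1 + h)²) = 3 + h - (1 + h)²)
b = 44 (b = 40 - 1*(-4) = 40 + 4 = 44)
4 + v(g(1, 3))*b = 4 + (2 - 1*7/2 - (7/2)²)*44 = 4 + (2 - 7/2 - 1*49/4)*44 = 4 + (2 - 7/2 - 49/4)*44 = 4 - 55/4*44 = 4 - 605 = -601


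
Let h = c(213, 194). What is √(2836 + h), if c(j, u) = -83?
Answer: √2753 ≈ 52.469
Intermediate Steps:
h = -83
√(2836 + h) = √(2836 - 83) = √2753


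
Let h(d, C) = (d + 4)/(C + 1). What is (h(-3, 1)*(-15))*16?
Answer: -120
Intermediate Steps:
h(d, C) = (4 + d)/(1 + C)
(h(-3, 1)*(-15))*16 = (((4 - 3)/(1 + 1))*(-15))*16 = ((1/2)*(-15))*16 = (((½)*1)*(-15))*16 = ((½)*(-15))*16 = -15/2*16 = -120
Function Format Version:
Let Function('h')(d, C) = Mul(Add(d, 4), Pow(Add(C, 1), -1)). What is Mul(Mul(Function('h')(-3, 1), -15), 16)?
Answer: -120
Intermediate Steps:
Function('h')(d, C) = Mul(Pow(Add(1, C), -1), Add(4, d)) (Function('h')(d, C) = Mul(Add(4, d), Pow(Add(1, C), -1)) = Mul(Pow(Add(1, C), -1), Add(4, d)))
Mul(Mul(Function('h')(-3, 1), -15), 16) = Mul(Mul(Mul(Pow(Add(1, 1), -1), Add(4, -3)), -15), 16) = Mul(Mul(Mul(Pow(2, -1), 1), -15), 16) = Mul(Mul(Mul(Rational(1, 2), 1), -15), 16) = Mul(Mul(Rational(1, 2), -15), 16) = Mul(Rational(-15, 2), 16) = -120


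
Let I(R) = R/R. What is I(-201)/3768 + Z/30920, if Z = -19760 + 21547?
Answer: 422771/7281660 ≈ 0.058060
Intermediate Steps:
I(R) = 1
Z = 1787
I(-201)/3768 + Z/30920 = 1/3768 + 1787/30920 = 422771/7281660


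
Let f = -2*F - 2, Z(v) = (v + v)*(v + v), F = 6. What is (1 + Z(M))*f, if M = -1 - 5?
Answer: -2030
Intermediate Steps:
M = -6
Z(v) = 4*v² (Z(v) = (2*v)*(2*v) = 4*v²)
f = -14 (f = -2*6 - 2 = -12 - 2 = -14)
(1 + Z(M))*f = (1 + 4*(-6)²)*(-14) = (1 + 4*36)*(-14) = (1 + 144)*(-14) = 145*(-14) = -2030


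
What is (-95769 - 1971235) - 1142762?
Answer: -3209766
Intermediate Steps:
(-95769 - 1971235) - 1142762 = -2067004 - 1142762 = -3209766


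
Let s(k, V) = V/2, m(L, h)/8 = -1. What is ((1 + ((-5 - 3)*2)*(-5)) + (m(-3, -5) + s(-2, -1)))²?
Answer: 21025/4 ≈ 5256.3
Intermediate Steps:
m(L, h) = -8 (m(L, h) = 8*(-1) = -8)
s(k, V) = V/2 (s(k, V) = V*(½) = V/2)
((1 + ((-5 - 3)*2)*(-5)) + (m(-3, -5) + s(-2, -1)))² = ((1 + ((-5 - 3)*2)*(-5)) + (-8 + (½)*(-1)))² = ((1 - 8*2*(-5)) + (-8 - ½))² = ((1 - 16*(-5)) - 17/2)² = ((1 + 80) - 17/2)² = (81 - 17/2)² = (145/2)² = 21025/4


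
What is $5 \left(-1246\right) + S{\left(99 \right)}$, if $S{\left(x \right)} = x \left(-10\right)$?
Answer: $-7220$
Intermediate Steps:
$S{\left(x \right)} = - 10 x$
$5 \left(-1246\right) + S{\left(99 \right)} = 5 \left(-1246\right) - 990 = -6230 - 990 = -7220$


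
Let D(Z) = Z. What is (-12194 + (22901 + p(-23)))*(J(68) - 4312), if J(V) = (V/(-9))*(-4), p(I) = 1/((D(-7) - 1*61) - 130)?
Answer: -40847870980/891 ≈ -4.5845e+7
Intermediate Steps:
p(I) = -1/198 (p(I) = 1/((-7 - 1*61) - 130) = 1/((-7 - 61) - 130) = 1/(-68 - 130) = 1/(-198) = -1/198)
J(V) = 4*V/9 (J(V) = (V*(-⅑))*(-4) = -V/9*(-4) = 4*V/9)
(-12194 + (22901 + p(-23)))*(J(68) - 4312) = (-12194 + (22901 - 1/198))*((4/9)*68 - 4312) = (-12194 + 4534397/198)*(272/9 - 4312) = (2119985/198)*(-38536/9) = -40847870980/891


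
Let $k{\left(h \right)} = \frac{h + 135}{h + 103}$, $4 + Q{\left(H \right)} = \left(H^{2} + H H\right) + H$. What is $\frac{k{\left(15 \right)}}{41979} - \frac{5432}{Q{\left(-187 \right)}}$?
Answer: $- \frac{4482844909}{57582216489} \approx -0.077851$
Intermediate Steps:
$Q{\left(H \right)} = -4 + H + 2 H^{2}$ ($Q{\left(H \right)} = -4 + \left(\left(H^{2} + H H\right) + H\right) = -4 + \left(\left(H^{2} + H^{2}\right) + H\right) = -4 + \left(2 H^{2} + H\right) = -4 + \left(H + 2 H^{2}\right) = -4 + H + 2 H^{2}$)
$k{\left(h \right)} = \frac{135 + h}{103 + h}$
$\frac{k{\left(15 \right)}}{41979} - \frac{5432}{Q{\left(-187 \right)}} = \frac{\frac{1}{103 + 15} \left(135 + 15\right)}{41979} - \frac{5432}{-4 - 187 + 2 \left(-187\right)^{2}} = \frac{1}{118} \cdot 150 \cdot \frac{1}{41979} - \frac{5432}{-4 - 187 + 2 \cdot 34969} = \frac{1}{118} \cdot 150 \cdot \frac{1}{41979} - \frac{5432}{-4 - 187 + 69938} = \frac{75}{59} \cdot \frac{1}{41979} - \frac{5432}{69747} = \frac{25}{825587} - \frac{5432}{69747} = - \frac{4482844909}{57582216489}$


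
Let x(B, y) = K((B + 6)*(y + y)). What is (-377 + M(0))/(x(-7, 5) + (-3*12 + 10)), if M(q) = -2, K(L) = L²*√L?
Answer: 4927/50338 + 9475*I*√10/25169 ≈ 0.097878 + 1.1905*I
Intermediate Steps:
K(L) = L^(5/2)
x(B, y) = 4*√2*(y*(6 + B))^(5/2) (x(B, y) = ((B + 6)*(y + y))^(5/2) = ((6 + B)*(2*y))^(5/2) = (2*y*(6 + B))^(5/2) = 4*√2*(y*(6 + B))^(5/2))
(-377 + M(0))/(x(-7, 5) + (-3*12 + 10)) = (-377 - 2)/(4*√2*(5*(6 - 7))^(5/2) + (-3*12 + 10)) = -379/(4*√2*(5*(-1))^(5/2) + (-36 + 10)) = -379/(4*√2*(-5)^(5/2) - 26) = -379/(4*√2*(25*I*√5) - 26) = -379/(100*I*√10 - 26) = -379/(-26 + 100*I*√10)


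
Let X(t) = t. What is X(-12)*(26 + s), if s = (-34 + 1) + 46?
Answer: -468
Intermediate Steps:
s = 13 (s = -33 + 46 = 13)
X(-12)*(26 + s) = -12*(26 + 13) = -12*39 = -468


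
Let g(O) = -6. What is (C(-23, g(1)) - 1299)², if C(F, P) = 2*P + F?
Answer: 1779556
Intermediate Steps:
C(F, P) = F + 2*P
(C(-23, g(1)) - 1299)² = ((-23 + 2*(-6)) - 1299)² = ((-23 - 12) - 1299)² = (-35 - 1299)² = (-1334)² = 1779556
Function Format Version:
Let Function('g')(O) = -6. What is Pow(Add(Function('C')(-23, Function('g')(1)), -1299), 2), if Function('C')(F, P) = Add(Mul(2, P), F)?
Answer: 1779556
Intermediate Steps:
Function('C')(F, P) = Add(F, Mul(2, P))
Pow(Add(Function('C')(-23, Function('g')(1)), -1299), 2) = Pow(Add(Add(-23, Mul(2, -6)), -1299), 2) = Pow(Add(Add(-23, -12), -1299), 2) = Pow(Add(-35, -1299), 2) = Pow(-1334, 2) = 1779556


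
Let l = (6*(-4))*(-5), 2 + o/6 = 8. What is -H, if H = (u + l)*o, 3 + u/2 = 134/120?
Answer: -20922/5 ≈ -4184.4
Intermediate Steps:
o = 36 (o = -12 + 6*8 = -12 + 48 = 36)
u = -113/30 (u = -6 + 2*(134/120) = -6 + 2*(134*(1/120)) = -6 + 2*(67/60) = -6 + 67/30 = -113/30 ≈ -3.7667)
l = 120 (l = -24*(-5) = 120)
H = 20922/5 (H = (-113/30 + 120)*36 = (3487/30)*36 = 20922/5 ≈ 4184.4)
-H = -1*20922/5 = -20922/5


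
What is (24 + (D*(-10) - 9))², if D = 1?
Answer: 25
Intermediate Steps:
(24 + (D*(-10) - 9))² = (24 + (1*(-10) - 9))² = (24 + (-10 - 9))² = (24 - 19)² = 5² = 25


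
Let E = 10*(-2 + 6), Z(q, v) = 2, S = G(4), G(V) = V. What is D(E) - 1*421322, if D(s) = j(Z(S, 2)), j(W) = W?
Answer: -421320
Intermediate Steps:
S = 4
E = 40 (E = 10*4 = 40)
D(s) = 2
D(E) - 1*421322 = 2 - 1*421322 = 2 - 421322 = -421320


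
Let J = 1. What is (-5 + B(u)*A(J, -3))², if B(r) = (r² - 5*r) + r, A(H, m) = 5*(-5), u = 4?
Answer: 25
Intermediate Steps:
A(H, m) = -25
B(r) = r² - 4*r
(-5 + B(u)*A(J, -3))² = (-5 + (4*(-4 + 4))*(-25))² = (-5 + (4*0)*(-25))² = (-5 + 0*(-25))² = (-5 + 0)² = (-5)² = 25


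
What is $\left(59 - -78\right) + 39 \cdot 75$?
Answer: $3062$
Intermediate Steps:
$\left(59 - -78\right) + 39 \cdot 75 = \left(59 + 78\right) + 2925 = 137 + 2925 = 3062$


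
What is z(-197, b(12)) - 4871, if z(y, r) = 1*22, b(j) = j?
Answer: -4849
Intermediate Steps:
z(y, r) = 22
z(-197, b(12)) - 4871 = 22 - 4871 = -4849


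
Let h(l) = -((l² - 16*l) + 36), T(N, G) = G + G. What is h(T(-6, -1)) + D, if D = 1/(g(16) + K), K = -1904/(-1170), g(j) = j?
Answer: -741879/10312 ≈ -71.943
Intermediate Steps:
T(N, G) = 2*G
K = 952/585 (K = -1904*(-1/1170) = 952/585 ≈ 1.6273)
h(l) = -36 - l² + 16*l (h(l) = -(36 + l² - 16*l) = -36 - l² + 16*l)
D = 585/10312 (D = 1/(16 + 952/585) = 1/(10312/585) = 585/10312 ≈ 0.056730)
h(T(-6, -1)) + D = (-36 - (2*(-1))² + 16*(2*(-1))) + 585/10312 = (-36 - 1*(-2)² + 16*(-2)) + 585/10312 = (-36 - 1*4 - 32) + 585/10312 = (-36 - 4 - 32) + 585/10312 = -72 + 585/10312 = -741879/10312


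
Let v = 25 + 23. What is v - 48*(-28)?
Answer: 1392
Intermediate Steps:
v = 48
v - 48*(-28) = 48 - 48*(-28) = 48 + 1344 = 1392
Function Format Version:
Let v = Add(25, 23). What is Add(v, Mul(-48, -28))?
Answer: 1392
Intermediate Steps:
v = 48
Add(v, Mul(-48, -28)) = Add(48, Mul(-48, -28)) = Add(48, 1344) = 1392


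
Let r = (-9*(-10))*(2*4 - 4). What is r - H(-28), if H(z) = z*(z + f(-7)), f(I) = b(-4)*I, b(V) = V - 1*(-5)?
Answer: -620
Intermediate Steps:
b(V) = 5 + V (b(V) = V + 5 = 5 + V)
f(I) = I (f(I) = (5 - 4)*I = 1*I = I)
r = 360 (r = 90*(8 - 4) = 90*4 = 360)
H(z) = z*(-7 + z) (H(z) = z*(z - 7) = z*(-7 + z))
r - H(-28) = 360 - (-28)*(-7 - 28) = 360 - (-28)*(-35) = 360 - 1*980 = 360 - 980 = -620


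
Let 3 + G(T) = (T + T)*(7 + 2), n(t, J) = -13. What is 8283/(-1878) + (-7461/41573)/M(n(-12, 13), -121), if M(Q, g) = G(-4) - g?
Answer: -1321172756/299284027 ≈ -4.4144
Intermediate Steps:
G(T) = -3 + 18*T (G(T) = -3 + (T + T)*(7 + 2) = -3 + (2*T)*9 = -3 + 18*T)
M(Q, g) = -75 - g (M(Q, g) = (-3 + 18*(-4)) - g = (-3 - 72) - g = -75 - g)
8283/(-1878) + (-7461/41573)/M(n(-12, 13), -121) = 8283/(-1878) + (-7461/41573)/(-75 - 1*(-121)) = 8283*(-1/1878) + (-7461*1/41573)/(-75 + 121) = -2761/626 - 7461/41573/46 = -2761/626 - 7461/41573*1/46 = -2761/626 - 7461/1912358 = -1321172756/299284027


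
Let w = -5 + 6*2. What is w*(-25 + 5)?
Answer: -140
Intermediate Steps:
w = 7 (w = -5 + 12 = 7)
w*(-25 + 5) = 7*(-25 + 5) = 7*(-20) = -140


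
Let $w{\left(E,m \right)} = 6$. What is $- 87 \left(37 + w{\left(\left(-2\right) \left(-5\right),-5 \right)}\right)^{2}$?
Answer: $-160863$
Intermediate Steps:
$- 87 \left(37 + w{\left(\left(-2\right) \left(-5\right),-5 \right)}\right)^{2} = - 87 \left(37 + 6\right)^{2} = - 87 \cdot 43^{2} = \left(-87\right) 1849 = -160863$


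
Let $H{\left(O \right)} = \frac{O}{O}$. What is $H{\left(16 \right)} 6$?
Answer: $6$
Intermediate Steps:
$H{\left(O \right)} = 1$
$H{\left(16 \right)} 6 = 1 \cdot 6 = 6$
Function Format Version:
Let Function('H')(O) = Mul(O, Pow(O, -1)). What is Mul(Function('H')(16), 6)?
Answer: 6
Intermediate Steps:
Function('H')(O) = 1
Mul(Function('H')(16), 6) = Mul(1, 6) = 6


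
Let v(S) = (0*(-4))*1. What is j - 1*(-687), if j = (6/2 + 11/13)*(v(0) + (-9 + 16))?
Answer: 9281/13 ≈ 713.92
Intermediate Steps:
v(S) = 0 (v(S) = 0*1 = 0)
j = 350/13 (j = (6/2 + 11/13)*(0 + (-9 + 16)) = (6*(½) + 11*(1/13))*(0 + 7) = (3 + 11/13)*7 = (50/13)*7 = 350/13 ≈ 26.923)
j - 1*(-687) = 350/13 - 1*(-687) = 350/13 + 687 = 9281/13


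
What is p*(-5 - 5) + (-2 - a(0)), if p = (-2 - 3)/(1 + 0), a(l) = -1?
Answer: 49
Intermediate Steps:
p = -5 (p = -5/1 = -5*1 = -5)
p*(-5 - 5) + (-2 - a(0)) = -5*(-5 - 5) + (-2 - 1*(-1)) = -5*(-10) + (-2 + 1) = 50 - 1 = 49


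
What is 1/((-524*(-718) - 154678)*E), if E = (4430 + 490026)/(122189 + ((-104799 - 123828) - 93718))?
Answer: -50039/27387176156 ≈ -1.8271e-6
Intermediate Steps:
E = -123614/50039 (E = 494456/(122189 + (-228627 - 93718)) = 494456/(122189 - 322345) = 494456/(-200156) = 494456*(-1/200156) = -123614/50039 ≈ -2.4704)
1/((-524*(-718) - 154678)*E) = 1/((-524*(-718) - 154678)*(-123614/50039)) = -50039/123614/(376232 - 154678) = -50039/123614/221554 = (1/221554)*(-50039/123614) = -50039/27387176156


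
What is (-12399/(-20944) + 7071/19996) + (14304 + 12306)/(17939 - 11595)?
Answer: 426767276121/83026351408 ≈ 5.1401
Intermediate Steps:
(-12399/(-20944) + 7071/19996) + (14304 + 12306)/(17939 - 11595) = (-12399*(-1/20944) + 7071*(1/19996)) + 26610/6344 = (12399/20944 + 7071/19996) + 26610*(1/6344) = 99006357/104699056 + 13305/3172 = 426767276121/83026351408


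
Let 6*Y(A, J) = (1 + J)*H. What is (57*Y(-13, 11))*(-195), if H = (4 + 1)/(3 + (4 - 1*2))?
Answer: -22230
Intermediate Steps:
H = 1 (H = 5/(3 + (4 - 2)) = 5/(3 + 2) = 5/5 = 5*(⅕) = 1)
Y(A, J) = ⅙ + J/6 (Y(A, J) = ((1 + J)*1)/6 = (1 + J)/6 = ⅙ + J/6)
(57*Y(-13, 11))*(-195) = (57*(⅙ + (⅙)*11))*(-195) = (57*(⅙ + 11/6))*(-195) = (57*2)*(-195) = 114*(-195) = -22230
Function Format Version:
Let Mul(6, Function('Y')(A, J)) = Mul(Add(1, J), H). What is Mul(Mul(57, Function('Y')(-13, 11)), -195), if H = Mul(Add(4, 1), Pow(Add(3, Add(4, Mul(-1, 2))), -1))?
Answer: -22230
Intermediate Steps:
H = 1 (H = Mul(5, Pow(Add(3, Add(4, -2)), -1)) = Mul(5, Pow(Add(3, 2), -1)) = Mul(5, Pow(5, -1)) = Mul(5, Rational(1, 5)) = 1)
Function('Y')(A, J) = Add(Rational(1, 6), Mul(Rational(1, 6), J)) (Function('Y')(A, J) = Mul(Rational(1, 6), Mul(Add(1, J), 1)) = Mul(Rational(1, 6), Add(1, J)) = Add(Rational(1, 6), Mul(Rational(1, 6), J)))
Mul(Mul(57, Function('Y')(-13, 11)), -195) = Mul(Mul(57, Add(Rational(1, 6), Mul(Rational(1, 6), 11))), -195) = Mul(Mul(57, Add(Rational(1, 6), Rational(11, 6))), -195) = Mul(Mul(57, 2), -195) = Mul(114, -195) = -22230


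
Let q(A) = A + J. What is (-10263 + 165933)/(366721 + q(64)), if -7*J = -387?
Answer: 544845/1283941 ≈ 0.42435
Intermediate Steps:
J = 387/7 (J = -⅐*(-387) = 387/7 ≈ 55.286)
q(A) = 387/7 + A (q(A) = A + 387/7 = 387/7 + A)
(-10263 + 165933)/(366721 + q(64)) = (-10263 + 165933)/(366721 + (387/7 + 64)) = 155670/(366721 + 835/7) = 155670/(2567882/7) = 155670*(7/2567882) = 544845/1283941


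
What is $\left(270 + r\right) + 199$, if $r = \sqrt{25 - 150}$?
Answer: $469 + 5 i \sqrt{5} \approx 469.0 + 11.18 i$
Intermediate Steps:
$r = 5 i \sqrt{5}$ ($r = \sqrt{-125} = 5 i \sqrt{5} \approx 11.18 i$)
$\left(270 + r\right) + 199 = \left(270 + 5 i \sqrt{5}\right) + 199 = 469 + 5 i \sqrt{5}$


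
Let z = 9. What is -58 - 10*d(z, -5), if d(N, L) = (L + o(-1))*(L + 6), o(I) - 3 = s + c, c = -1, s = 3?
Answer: -58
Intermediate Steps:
o(I) = 5 (o(I) = 3 + (3 - 1) = 3 + 2 = 5)
d(N, L) = (5 + L)*(6 + L) (d(N, L) = (L + 5)*(L + 6) = (5 + L)*(6 + L))
-58 - 10*d(z, -5) = -58 - 10*(30 + (-5)**2 + 11*(-5)) = -58 - 10*(30 + 25 - 55) = -58 - 10*0 = -58 + 0 = -58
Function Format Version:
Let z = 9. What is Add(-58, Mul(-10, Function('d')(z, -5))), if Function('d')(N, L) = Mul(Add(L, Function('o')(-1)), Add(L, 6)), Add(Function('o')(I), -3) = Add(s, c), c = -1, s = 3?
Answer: -58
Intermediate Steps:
Function('o')(I) = 5 (Function('o')(I) = Add(3, Add(3, -1)) = Add(3, 2) = 5)
Function('d')(N, L) = Mul(Add(5, L), Add(6, L)) (Function('d')(N, L) = Mul(Add(L, 5), Add(L, 6)) = Mul(Add(5, L), Add(6, L)))
Add(-58, Mul(-10, Function('d')(z, -5))) = Add(-58, Mul(-10, Add(30, Pow(-5, 2), Mul(11, -5)))) = Add(-58, Mul(-10, Add(30, 25, -55))) = Add(-58, Mul(-10, 0)) = Add(-58, 0) = -58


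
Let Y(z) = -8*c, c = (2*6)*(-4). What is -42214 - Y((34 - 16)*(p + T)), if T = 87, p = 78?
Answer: -42598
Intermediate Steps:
c = -48 (c = 12*(-4) = -48)
Y(z) = 384 (Y(z) = -8*(-48) = 384)
-42214 - Y((34 - 16)*(p + T)) = -42214 - 1*384 = -42214 - 384 = -42598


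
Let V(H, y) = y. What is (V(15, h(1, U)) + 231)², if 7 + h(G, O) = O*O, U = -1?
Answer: 50625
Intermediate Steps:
h(G, O) = -7 + O² (h(G, O) = -7 + O*O = -7 + O²)
(V(15, h(1, U)) + 231)² = ((-7 + (-1)²) + 231)² = ((-7 + 1) + 231)² = (-6 + 231)² = 225² = 50625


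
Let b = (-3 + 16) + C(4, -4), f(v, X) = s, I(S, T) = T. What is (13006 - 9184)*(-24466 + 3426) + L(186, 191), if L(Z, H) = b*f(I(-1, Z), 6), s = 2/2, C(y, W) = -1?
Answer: -80414868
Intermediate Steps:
s = 1 (s = 2*(1/2) = 1)
f(v, X) = 1
b = 12 (b = (-3 + 16) - 1 = 13 - 1 = 12)
L(Z, H) = 12 (L(Z, H) = 12*1 = 12)
(13006 - 9184)*(-24466 + 3426) + L(186, 191) = (13006 - 9184)*(-24466 + 3426) + 12 = 3822*(-21040) + 12 = -80414880 + 12 = -80414868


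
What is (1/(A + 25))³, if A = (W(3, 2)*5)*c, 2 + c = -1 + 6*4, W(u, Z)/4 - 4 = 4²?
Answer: 1/598011765625 ≈ 1.6722e-12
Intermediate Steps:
W(u, Z) = 80 (W(u, Z) = 16 + 4*4² = 16 + 4*16 = 16 + 64 = 80)
c = 21 (c = -2 + (-1 + 6*4) = -2 + (-1 + 24) = -2 + 23 = 21)
A = 8400 (A = (80*5)*21 = 400*21 = 8400)
(1/(A + 25))³ = (1/(8400 + 25))³ = (1/8425)³ = 1/598011765625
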